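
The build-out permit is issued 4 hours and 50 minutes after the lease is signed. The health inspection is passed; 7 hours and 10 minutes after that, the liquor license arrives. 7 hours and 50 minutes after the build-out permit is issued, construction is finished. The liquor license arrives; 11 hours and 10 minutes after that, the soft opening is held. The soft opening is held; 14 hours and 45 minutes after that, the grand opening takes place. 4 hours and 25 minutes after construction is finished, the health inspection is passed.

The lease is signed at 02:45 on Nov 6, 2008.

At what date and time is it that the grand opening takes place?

04:55 on Nov 8, 2008

The lease is signed: 02:45 Nov 6, 2008.
The build-out permit is issued: 02:45 Nov 6, 2008 + 4h50m = 07:35 Nov 6, 2008.
Construction is finished: 07:35 Nov 6, 2008 + 7h50m = 15:25 Nov 6, 2008.
The health inspection is passed: 15:25 Nov 6, 2008 + 4h25m = 19:50 Nov 6, 2008.
The liquor license arrives: 19:50 Nov 6, 2008 + 7h10m = 03:00 Nov 7, 2008.
The soft opening is held: 03:00 Nov 7, 2008 + 11h10m = 14:10 Nov 7, 2008.
The grand opening takes place: 14:10 Nov 7, 2008 + 14h45m = 04:55 Nov 8, 2008.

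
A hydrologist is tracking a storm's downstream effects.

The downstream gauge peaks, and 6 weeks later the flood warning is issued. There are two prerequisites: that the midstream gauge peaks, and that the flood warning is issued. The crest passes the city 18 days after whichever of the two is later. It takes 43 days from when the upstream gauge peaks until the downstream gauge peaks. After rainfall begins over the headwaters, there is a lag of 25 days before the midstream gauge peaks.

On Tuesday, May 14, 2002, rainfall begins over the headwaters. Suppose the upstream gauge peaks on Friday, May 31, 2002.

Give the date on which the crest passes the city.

Rainfall begins over the headwaters: May 14, 2002.
The midstream gauge peaks: May 14, 2002 + 25 days = Jun 8, 2002.
The upstream gauge peaks: May 31, 2002.
The downstream gauge peaks: May 31, 2002 + 43 days = Jul 13, 2002.
The flood warning is issued: Jul 13, 2002 + 6 weeks = Aug 24, 2002.
Both prerequisites met — the midstream gauge peaks (Jun 8, 2002), the flood warning is issued (Aug 24, 2002); the later is Aug 24, 2002.
The crest passes the city: Aug 24, 2002 + 18 days = Sep 11, 2002.

Wednesday, September 11, 2002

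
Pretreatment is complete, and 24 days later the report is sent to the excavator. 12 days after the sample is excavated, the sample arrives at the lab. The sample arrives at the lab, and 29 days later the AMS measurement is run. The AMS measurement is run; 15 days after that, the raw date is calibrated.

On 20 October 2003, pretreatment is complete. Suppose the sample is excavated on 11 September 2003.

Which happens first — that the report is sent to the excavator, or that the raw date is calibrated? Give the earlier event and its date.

Pretreatment is complete: Oct 20, 2003.
The report is sent to the excavator: Oct 20, 2003 + 24 days = Nov 13, 2003.
The sample is excavated: Sep 11, 2003.
The sample arrives at the lab: Sep 11, 2003 + 12 days = Sep 23, 2003.
The AMS measurement is run: Sep 23, 2003 + 29 days = Oct 22, 2003.
The raw date is calibrated: Oct 22, 2003 + 15 days = Nov 6, 2003.
Comparing: the report is sent to the excavator on Nov 13, 2003 vs the raw date is calibrated on Nov 6, 2003. Earlier: the raw date is calibrated.

The raw date is calibrated — 6 November 2003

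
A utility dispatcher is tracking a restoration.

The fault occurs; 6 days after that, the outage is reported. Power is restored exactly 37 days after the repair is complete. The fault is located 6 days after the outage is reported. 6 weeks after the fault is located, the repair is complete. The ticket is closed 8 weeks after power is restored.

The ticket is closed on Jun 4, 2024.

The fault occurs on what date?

The ticket is closed: Jun 4, 2024.
Power is restored: Jun 4, 2024 − 8 weeks = Apr 9, 2024.
The repair is complete: Apr 9, 2024 − 37 days = Mar 3, 2024.
The fault is located: Mar 3, 2024 − 6 weeks = Jan 21, 2024.
The outage is reported: Jan 21, 2024 − 6 days = Jan 15, 2024.
The fault occurs: Jan 15, 2024 − 6 days = Jan 9, 2024.

Jan 9, 2024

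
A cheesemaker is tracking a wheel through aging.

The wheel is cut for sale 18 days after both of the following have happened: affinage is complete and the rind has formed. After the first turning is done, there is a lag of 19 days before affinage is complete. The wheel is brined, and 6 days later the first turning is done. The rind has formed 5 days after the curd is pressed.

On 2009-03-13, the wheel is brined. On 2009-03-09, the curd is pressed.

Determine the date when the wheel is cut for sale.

The wheel is brined: Mar 13, 2009.
The first turning is done: Mar 13, 2009 + 6 days = Mar 19, 2009.
Affinage is complete: Mar 19, 2009 + 19 days = Apr 7, 2009.
The curd is pressed: Mar 9, 2009.
The rind has formed: Mar 9, 2009 + 5 days = Mar 14, 2009.
Both prerequisites met — affinage is complete (Apr 7, 2009), the rind has formed (Mar 14, 2009); the later is Apr 7, 2009.
The wheel is cut for sale: Apr 7, 2009 + 18 days = Apr 25, 2009.

2009-04-25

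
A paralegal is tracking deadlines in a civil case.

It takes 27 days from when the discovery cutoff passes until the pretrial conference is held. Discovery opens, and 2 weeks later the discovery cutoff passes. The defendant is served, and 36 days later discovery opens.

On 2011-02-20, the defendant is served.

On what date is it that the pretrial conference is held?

2011-05-08

The defendant is served: Feb 20, 2011.
Discovery opens: Feb 20, 2011 + 36 days = Mar 28, 2011.
The discovery cutoff passes: Mar 28, 2011 + 2 weeks = Apr 11, 2011.
The pretrial conference is held: Apr 11, 2011 + 27 days = May 8, 2011.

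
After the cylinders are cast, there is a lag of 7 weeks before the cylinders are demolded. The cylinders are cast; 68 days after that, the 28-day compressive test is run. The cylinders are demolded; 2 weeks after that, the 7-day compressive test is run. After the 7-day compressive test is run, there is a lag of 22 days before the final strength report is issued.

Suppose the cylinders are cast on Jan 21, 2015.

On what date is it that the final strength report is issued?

The cylinders are cast: Jan 21, 2015.
The cylinders are demolded: Jan 21, 2015 + 7 weeks = Mar 11, 2015.
The 7-day compressive test is run: Mar 11, 2015 + 2 weeks = Mar 25, 2015.
The final strength report is issued: Mar 25, 2015 + 22 days = Apr 16, 2015.

Apr 16, 2015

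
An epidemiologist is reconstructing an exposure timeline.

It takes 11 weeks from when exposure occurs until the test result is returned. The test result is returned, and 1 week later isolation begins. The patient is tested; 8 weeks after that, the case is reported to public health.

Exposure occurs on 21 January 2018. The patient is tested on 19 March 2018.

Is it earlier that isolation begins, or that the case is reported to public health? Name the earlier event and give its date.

Isolation begins — 15 April 2018

Exposure occurs: Jan 21, 2018.
The test result is returned: Jan 21, 2018 + 11 weeks = Apr 8, 2018.
Isolation begins: Apr 8, 2018 + 1 week = Apr 15, 2018.
The patient is tested: Mar 19, 2018.
The case is reported to public health: Mar 19, 2018 + 8 weeks = May 14, 2018.
Comparing: isolation begins on Apr 15, 2018 vs the case is reported to public health on May 14, 2018. Earlier: isolation begins.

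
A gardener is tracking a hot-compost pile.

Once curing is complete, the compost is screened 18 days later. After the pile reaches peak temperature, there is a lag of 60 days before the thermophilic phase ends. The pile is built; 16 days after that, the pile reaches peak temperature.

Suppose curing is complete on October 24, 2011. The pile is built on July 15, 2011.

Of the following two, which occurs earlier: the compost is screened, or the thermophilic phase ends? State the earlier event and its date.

The thermophilic phase ends — September 29, 2011

Curing is complete: Oct 24, 2011.
The compost is screened: Oct 24, 2011 + 18 days = Nov 11, 2011.
The pile is built: Jul 15, 2011.
The pile reaches peak temperature: Jul 15, 2011 + 16 days = Jul 31, 2011.
The thermophilic phase ends: Jul 31, 2011 + 60 days = Sep 29, 2011.
Comparing: the compost is screened on Nov 11, 2011 vs the thermophilic phase ends on Sep 29, 2011. Earlier: the thermophilic phase ends.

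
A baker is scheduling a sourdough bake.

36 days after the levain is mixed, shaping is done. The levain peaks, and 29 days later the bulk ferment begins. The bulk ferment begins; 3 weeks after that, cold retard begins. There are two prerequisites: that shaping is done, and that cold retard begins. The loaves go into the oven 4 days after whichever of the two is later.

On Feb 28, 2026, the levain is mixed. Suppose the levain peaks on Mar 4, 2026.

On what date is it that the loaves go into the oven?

Apr 27, 2026

The levain is mixed: Feb 28, 2026.
Shaping is done: Feb 28, 2026 + 36 days = Apr 5, 2026.
The levain peaks: Mar 4, 2026.
The bulk ferment begins: Mar 4, 2026 + 29 days = Apr 2, 2026.
Cold retard begins: Apr 2, 2026 + 3 weeks = Apr 23, 2026.
Both prerequisites met — shaping is done (Apr 5, 2026), cold retard begins (Apr 23, 2026); the later is Apr 23, 2026.
The loaves go into the oven: Apr 23, 2026 + 4 days = Apr 27, 2026.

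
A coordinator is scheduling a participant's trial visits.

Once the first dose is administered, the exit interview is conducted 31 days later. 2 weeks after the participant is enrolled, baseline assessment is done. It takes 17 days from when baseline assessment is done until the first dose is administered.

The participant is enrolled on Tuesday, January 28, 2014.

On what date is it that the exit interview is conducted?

The participant is enrolled: Jan 28, 2014.
Baseline assessment is done: Jan 28, 2014 + 2 weeks = Feb 11, 2014.
The first dose is administered: Feb 11, 2014 + 17 days = Feb 28, 2014.
The exit interview is conducted: Feb 28, 2014 + 31 days = Mar 31, 2014.

Monday, March 31, 2014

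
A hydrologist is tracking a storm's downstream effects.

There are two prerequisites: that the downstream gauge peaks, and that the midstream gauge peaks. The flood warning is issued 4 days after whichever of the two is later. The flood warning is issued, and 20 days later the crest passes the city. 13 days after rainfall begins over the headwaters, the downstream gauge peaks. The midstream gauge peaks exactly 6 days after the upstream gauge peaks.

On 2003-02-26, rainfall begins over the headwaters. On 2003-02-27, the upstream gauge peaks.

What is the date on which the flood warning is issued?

Rainfall begins over the headwaters: Feb 26, 2003.
The downstream gauge peaks: Feb 26, 2003 + 13 days = Mar 11, 2003.
The upstream gauge peaks: Feb 27, 2003.
The midstream gauge peaks: Feb 27, 2003 + 6 days = Mar 5, 2003.
Both prerequisites met — the downstream gauge peaks (Mar 11, 2003), the midstream gauge peaks (Mar 5, 2003); the later is Mar 11, 2003.
The flood warning is issued: Mar 11, 2003 + 4 days = Mar 15, 2003.

2003-03-15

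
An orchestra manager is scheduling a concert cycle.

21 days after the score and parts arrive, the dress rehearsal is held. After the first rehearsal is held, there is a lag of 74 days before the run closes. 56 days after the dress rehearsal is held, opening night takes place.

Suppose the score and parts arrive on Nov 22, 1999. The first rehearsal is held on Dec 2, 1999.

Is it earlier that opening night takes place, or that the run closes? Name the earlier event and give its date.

The score and parts arrive: Nov 22, 1999.
The dress rehearsal is held: Nov 22, 1999 + 21 days = Dec 13, 1999.
Opening night takes place: Dec 13, 1999 + 56 days = Feb 7, 2000.
The first rehearsal is held: Dec 2, 1999.
The run closes: Dec 2, 1999 + 74 days = Feb 14, 2000.
Comparing: opening night takes place on Feb 7, 2000 vs the run closes on Feb 14, 2000. Earlier: opening night takes place.

Opening night takes place — Feb 7, 2000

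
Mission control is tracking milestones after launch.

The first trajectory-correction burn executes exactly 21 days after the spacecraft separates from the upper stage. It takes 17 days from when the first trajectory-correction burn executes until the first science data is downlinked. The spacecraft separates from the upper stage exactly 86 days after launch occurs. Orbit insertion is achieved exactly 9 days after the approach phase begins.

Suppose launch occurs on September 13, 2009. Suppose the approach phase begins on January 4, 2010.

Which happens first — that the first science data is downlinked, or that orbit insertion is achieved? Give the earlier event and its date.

Launch occurs: Sep 13, 2009.
The spacecraft separates from the upper stage: Sep 13, 2009 + 86 days = Dec 8, 2009.
The first trajectory-correction burn executes: Dec 8, 2009 + 21 days = Dec 29, 2009.
The first science data is downlinked: Dec 29, 2009 + 17 days = Jan 15, 2010.
The approach phase begins: Jan 4, 2010.
Orbit insertion is achieved: Jan 4, 2010 + 9 days = Jan 13, 2010.
Comparing: the first science data is downlinked on Jan 15, 2010 vs orbit insertion is achieved on Jan 13, 2010. Earlier: orbit insertion is achieved.

Orbit insertion is achieved — January 13, 2010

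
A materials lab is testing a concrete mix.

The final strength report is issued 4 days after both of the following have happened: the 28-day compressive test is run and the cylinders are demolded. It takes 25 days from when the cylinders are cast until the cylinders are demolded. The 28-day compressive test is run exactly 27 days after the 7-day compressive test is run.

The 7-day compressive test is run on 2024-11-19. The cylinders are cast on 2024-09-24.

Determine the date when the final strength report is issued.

2024-12-20

The 7-day compressive test is run: Nov 19, 2024.
The 28-day compressive test is run: Nov 19, 2024 + 27 days = Dec 16, 2024.
The cylinders are cast: Sep 24, 2024.
The cylinders are demolded: Sep 24, 2024 + 25 days = Oct 19, 2024.
Both prerequisites met — the 28-day compressive test is run (Dec 16, 2024), the cylinders are demolded (Oct 19, 2024); the later is Dec 16, 2024.
The final strength report is issued: Dec 16, 2024 + 4 days = Dec 20, 2024.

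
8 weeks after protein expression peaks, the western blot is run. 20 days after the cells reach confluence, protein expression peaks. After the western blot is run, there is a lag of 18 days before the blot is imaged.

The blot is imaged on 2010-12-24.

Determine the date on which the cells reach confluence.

2010-09-21

The blot is imaged: Dec 24, 2010.
The western blot is run: Dec 24, 2010 − 18 days = Dec 6, 2010.
Protein expression peaks: Dec 6, 2010 − 8 weeks = Oct 11, 2010.
The cells reach confluence: Oct 11, 2010 − 20 days = Sep 21, 2010.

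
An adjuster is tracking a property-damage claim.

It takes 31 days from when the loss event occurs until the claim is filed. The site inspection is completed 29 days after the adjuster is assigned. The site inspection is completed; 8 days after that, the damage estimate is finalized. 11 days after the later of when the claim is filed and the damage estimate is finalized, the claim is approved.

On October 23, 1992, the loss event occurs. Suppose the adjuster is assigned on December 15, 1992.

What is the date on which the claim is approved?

The loss event occurs: Oct 23, 1992.
The claim is filed: Oct 23, 1992 + 31 days = Nov 23, 1992.
The adjuster is assigned: Dec 15, 1992.
The site inspection is completed: Dec 15, 1992 + 29 days = Jan 13, 1993.
The damage estimate is finalized: Jan 13, 1993 + 8 days = Jan 21, 1993.
Both prerequisites met — the claim is filed (Nov 23, 1992), the damage estimate is finalized (Jan 21, 1993); the later is Jan 21, 1993.
The claim is approved: Jan 21, 1993 + 11 days = Feb 1, 1993.

February 1, 1993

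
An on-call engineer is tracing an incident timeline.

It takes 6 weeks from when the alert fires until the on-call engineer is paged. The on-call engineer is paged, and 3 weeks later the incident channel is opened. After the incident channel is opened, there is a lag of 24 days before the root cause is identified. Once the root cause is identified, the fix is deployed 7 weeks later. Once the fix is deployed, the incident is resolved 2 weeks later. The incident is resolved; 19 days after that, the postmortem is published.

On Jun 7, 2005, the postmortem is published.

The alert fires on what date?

Dec 20, 2004

The postmortem is published: Jun 7, 2005.
The incident is resolved: Jun 7, 2005 − 19 days = May 19, 2005.
The fix is deployed: May 19, 2005 − 2 weeks = May 5, 2005.
The root cause is identified: May 5, 2005 − 7 weeks = Mar 17, 2005.
The incident channel is opened: Mar 17, 2005 − 24 days = Feb 21, 2005.
The on-call engineer is paged: Feb 21, 2005 − 3 weeks = Jan 31, 2005.
The alert fires: Jan 31, 2005 − 6 weeks = Dec 20, 2004.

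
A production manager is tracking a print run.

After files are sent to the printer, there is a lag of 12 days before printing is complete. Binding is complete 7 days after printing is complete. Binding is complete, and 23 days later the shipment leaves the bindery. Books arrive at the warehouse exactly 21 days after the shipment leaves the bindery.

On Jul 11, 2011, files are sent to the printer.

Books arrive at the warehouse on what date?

Files are sent to the printer: Jul 11, 2011.
Printing is complete: Jul 11, 2011 + 12 days = Jul 23, 2011.
Binding is complete: Jul 23, 2011 + 7 days = Jul 30, 2011.
The shipment leaves the bindery: Jul 30, 2011 + 23 days = Aug 22, 2011.
Books arrive at the warehouse: Aug 22, 2011 + 21 days = Sep 12, 2011.

Sep 12, 2011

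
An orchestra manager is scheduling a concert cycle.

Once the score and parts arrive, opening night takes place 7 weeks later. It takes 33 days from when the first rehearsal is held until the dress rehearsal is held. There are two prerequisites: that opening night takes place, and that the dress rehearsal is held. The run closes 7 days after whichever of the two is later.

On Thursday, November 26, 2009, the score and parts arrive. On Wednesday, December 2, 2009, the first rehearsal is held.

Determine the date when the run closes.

Thursday, January 21, 2010

The score and parts arrive: Nov 26, 2009.
Opening night takes place: Nov 26, 2009 + 7 weeks = Jan 14, 2010.
The first rehearsal is held: Dec 2, 2009.
The dress rehearsal is held: Dec 2, 2009 + 33 days = Jan 4, 2010.
Both prerequisites met — opening night takes place (Jan 14, 2010), the dress rehearsal is held (Jan 4, 2010); the later is Jan 14, 2010.
The run closes: Jan 14, 2010 + 7 days = Jan 21, 2010.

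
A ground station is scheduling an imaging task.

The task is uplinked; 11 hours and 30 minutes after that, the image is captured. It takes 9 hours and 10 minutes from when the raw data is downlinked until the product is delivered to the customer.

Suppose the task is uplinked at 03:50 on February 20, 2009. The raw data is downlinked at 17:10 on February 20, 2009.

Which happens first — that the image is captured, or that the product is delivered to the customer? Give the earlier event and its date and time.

The task is uplinked: 03:50 Feb 20, 2009.
The image is captured: 03:50 Feb 20, 2009 + 11h30m = 15:20 Feb 20, 2009.
The raw data is downlinked: 17:10 Feb 20, 2009.
The product is delivered to the customer: 17:10 Feb 20, 2009 + 9h10m = 02:20 Feb 21, 2009.
Comparing: the image is captured at 15:20 Feb 20, 2009 vs the product is delivered to the customer at 02:20 Feb 21, 2009. Earlier: the image is captured.

The image is captured — 15:20 on February 20, 2009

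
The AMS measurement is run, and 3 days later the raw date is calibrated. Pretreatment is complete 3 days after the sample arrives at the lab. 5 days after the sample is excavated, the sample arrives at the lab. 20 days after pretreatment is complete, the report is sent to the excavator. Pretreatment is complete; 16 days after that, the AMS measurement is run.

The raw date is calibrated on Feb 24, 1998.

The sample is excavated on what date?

Jan 28, 1998

The raw date is calibrated: Feb 24, 1998.
The AMS measurement is run: Feb 24, 1998 − 3 days = Feb 21, 1998.
Pretreatment is complete: Feb 21, 1998 − 16 days = Feb 5, 1998.
The sample arrives at the lab: Feb 5, 1998 − 3 days = Feb 2, 1998.
The sample is excavated: Feb 2, 1998 − 5 days = Jan 28, 1998.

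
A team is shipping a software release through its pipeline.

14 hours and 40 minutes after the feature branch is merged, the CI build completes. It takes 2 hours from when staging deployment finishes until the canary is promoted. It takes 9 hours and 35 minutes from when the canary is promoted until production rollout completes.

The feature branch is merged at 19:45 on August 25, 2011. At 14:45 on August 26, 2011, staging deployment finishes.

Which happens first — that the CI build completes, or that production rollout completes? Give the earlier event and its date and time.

The feature branch is merged: 19:45 Aug 25, 2011.
The CI build completes: 19:45 Aug 25, 2011 + 14h40m = 10:25 Aug 26, 2011.
Staging deployment finishes: 14:45 Aug 26, 2011.
The canary is promoted: 14:45 Aug 26, 2011 + 2h = 16:45 Aug 26, 2011.
Production rollout completes: 16:45 Aug 26, 2011 + 9h35m = 02:20 Aug 27, 2011.
Comparing: the CI build completes at 10:25 Aug 26, 2011 vs production rollout completes at 02:20 Aug 27, 2011. Earlier: the CI build completes.

The CI build completes — 10:25 on August 26, 2011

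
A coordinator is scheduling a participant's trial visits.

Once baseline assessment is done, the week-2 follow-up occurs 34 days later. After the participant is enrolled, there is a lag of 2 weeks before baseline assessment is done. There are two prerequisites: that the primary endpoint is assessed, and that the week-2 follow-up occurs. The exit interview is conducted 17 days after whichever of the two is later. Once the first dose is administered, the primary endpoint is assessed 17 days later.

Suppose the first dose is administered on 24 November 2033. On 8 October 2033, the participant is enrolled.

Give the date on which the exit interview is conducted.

28 December 2033

The first dose is administered: Nov 24, 2033.
The primary endpoint is assessed: Nov 24, 2033 + 17 days = Dec 11, 2033.
The participant is enrolled: Oct 8, 2033.
Baseline assessment is done: Oct 8, 2033 + 2 weeks = Oct 22, 2033.
The week-2 follow-up occurs: Oct 22, 2033 + 34 days = Nov 25, 2033.
Both prerequisites met — the primary endpoint is assessed (Dec 11, 2033), the week-2 follow-up occurs (Nov 25, 2033); the later is Dec 11, 2033.
The exit interview is conducted: Dec 11, 2033 + 17 days = Dec 28, 2033.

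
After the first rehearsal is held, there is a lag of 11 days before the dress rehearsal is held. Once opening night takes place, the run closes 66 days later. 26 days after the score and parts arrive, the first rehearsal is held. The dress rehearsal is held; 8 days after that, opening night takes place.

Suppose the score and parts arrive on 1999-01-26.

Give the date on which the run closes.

1999-05-17

The score and parts arrive: Jan 26, 1999.
The first rehearsal is held: Jan 26, 1999 + 26 days = Feb 21, 1999.
The dress rehearsal is held: Feb 21, 1999 + 11 days = Mar 4, 1999.
Opening night takes place: Mar 4, 1999 + 8 days = Mar 12, 1999.
The run closes: Mar 12, 1999 + 66 days = May 17, 1999.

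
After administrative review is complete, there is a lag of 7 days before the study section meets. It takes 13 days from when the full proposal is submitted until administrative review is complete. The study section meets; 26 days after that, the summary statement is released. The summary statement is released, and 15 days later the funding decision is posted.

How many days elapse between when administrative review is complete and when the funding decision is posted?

Causal path: administrative review is complete → the study section meets → the summary statement is released → the funding decision is posted.
Total delay along the path: 7 + 26 + 15 = 48 days.

48 days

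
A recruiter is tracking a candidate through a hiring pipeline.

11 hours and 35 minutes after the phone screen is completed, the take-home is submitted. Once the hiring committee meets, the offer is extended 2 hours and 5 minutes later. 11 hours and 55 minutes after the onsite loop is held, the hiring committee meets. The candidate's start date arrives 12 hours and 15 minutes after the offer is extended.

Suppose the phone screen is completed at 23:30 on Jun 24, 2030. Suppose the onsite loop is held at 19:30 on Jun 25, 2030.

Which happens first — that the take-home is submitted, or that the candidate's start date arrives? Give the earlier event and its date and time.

The take-home is submitted — 11:05 on Jun 25, 2030

The phone screen is completed: 23:30 Jun 24, 2030.
The take-home is submitted: 23:30 Jun 24, 2030 + 11h35m = 11:05 Jun 25, 2030.
The onsite loop is held: 19:30 Jun 25, 2030.
The hiring committee meets: 19:30 Jun 25, 2030 + 11h55m = 07:25 Jun 26, 2030.
The offer is extended: 07:25 Jun 26, 2030 + 2h05m = 09:30 Jun 26, 2030.
The candidate's start date arrives: 09:30 Jun 26, 2030 + 12h15m = 21:45 Jun 26, 2030.
Comparing: the take-home is submitted at 11:05 Jun 25, 2030 vs the candidate's start date arrives at 21:45 Jun 26, 2030. Earlier: the take-home is submitted.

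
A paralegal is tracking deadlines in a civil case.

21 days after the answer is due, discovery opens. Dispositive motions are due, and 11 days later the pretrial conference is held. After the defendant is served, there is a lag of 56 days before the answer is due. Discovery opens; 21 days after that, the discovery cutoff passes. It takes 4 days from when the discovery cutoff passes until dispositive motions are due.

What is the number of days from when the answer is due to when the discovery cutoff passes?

Causal path: the answer is due → discovery opens → the discovery cutoff passes.
Total delay along the path: 21 + 21 = 42 days.

42 days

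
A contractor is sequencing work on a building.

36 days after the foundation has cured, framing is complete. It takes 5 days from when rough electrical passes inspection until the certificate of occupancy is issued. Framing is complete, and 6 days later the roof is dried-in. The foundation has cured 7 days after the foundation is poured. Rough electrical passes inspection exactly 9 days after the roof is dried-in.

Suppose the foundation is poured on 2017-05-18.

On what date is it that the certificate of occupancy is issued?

2017-07-20

The foundation is poured: May 18, 2017.
The foundation has cured: May 18, 2017 + 7 days = May 25, 2017.
Framing is complete: May 25, 2017 + 36 days = Jun 30, 2017.
The roof is dried-in: Jun 30, 2017 + 6 days = Jul 6, 2017.
Rough electrical passes inspection: Jul 6, 2017 + 9 days = Jul 15, 2017.
The certificate of occupancy is issued: Jul 15, 2017 + 5 days = Jul 20, 2017.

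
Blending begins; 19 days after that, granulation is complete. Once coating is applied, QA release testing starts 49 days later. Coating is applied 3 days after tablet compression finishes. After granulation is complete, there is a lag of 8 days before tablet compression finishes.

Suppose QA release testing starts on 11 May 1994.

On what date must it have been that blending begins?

21 February 1994

QA release testing starts: May 11, 1994.
Coating is applied: May 11, 1994 − 49 days = Mar 23, 1994.
Tablet compression finishes: Mar 23, 1994 − 3 days = Mar 20, 1994.
Granulation is complete: Mar 20, 1994 − 8 days = Mar 12, 1994.
Blending begins: Mar 12, 1994 − 19 days = Feb 21, 1994.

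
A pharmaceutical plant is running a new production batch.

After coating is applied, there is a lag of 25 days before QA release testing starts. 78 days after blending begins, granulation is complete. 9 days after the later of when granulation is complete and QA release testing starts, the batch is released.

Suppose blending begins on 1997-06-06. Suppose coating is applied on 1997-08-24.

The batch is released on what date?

Blending begins: Jun 6, 1997.
Granulation is complete: Jun 6, 1997 + 78 days = Aug 23, 1997.
Coating is applied: Aug 24, 1997.
QA release testing starts: Aug 24, 1997 + 25 days = Sep 18, 1997.
Both prerequisites met — granulation is complete (Aug 23, 1997), QA release testing starts (Sep 18, 1997); the later is Sep 18, 1997.
The batch is released: Sep 18, 1997 + 9 days = Sep 27, 1997.

1997-09-27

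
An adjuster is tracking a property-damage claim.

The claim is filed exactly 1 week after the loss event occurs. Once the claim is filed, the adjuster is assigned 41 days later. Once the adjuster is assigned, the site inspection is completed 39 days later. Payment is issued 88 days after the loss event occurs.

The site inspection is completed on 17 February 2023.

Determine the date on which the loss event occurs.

22 November 2022

The site inspection is completed: Feb 17, 2023.
The adjuster is assigned: Feb 17, 2023 − 39 days = Jan 9, 2023.
The claim is filed: Jan 9, 2023 − 41 days = Nov 29, 2022.
The loss event occurs: Nov 29, 2022 − 1 week = Nov 22, 2022.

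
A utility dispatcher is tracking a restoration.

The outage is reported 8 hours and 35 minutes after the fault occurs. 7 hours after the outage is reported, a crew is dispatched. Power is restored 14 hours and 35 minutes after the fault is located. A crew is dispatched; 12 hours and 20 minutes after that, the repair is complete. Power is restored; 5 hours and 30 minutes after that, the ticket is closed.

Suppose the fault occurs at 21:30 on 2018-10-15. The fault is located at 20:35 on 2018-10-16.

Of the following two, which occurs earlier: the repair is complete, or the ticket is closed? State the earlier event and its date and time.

The fault occurs: 21:30 Oct 15, 2018.
The outage is reported: 21:30 Oct 15, 2018 + 8h35m = 06:05 Oct 16, 2018.
A crew is dispatched: 06:05 Oct 16, 2018 + 7h = 13:05 Oct 16, 2018.
The repair is complete: 13:05 Oct 16, 2018 + 12h20m = 01:25 Oct 17, 2018.
The fault is located: 20:35 Oct 16, 2018.
Power is restored: 20:35 Oct 16, 2018 + 14h35m = 11:10 Oct 17, 2018.
The ticket is closed: 11:10 Oct 17, 2018 + 5h30m = 16:40 Oct 17, 2018.
Comparing: the repair is complete at 01:25 Oct 17, 2018 vs the ticket is closed at 16:40 Oct 17, 2018. Earlier: the repair is complete.

The repair is complete — 01:25 on 2018-10-17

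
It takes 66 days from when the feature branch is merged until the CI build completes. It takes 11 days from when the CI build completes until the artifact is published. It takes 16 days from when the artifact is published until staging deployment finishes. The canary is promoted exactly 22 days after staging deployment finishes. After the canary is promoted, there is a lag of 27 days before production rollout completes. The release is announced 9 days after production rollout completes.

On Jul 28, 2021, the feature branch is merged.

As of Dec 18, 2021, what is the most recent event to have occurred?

The feature branch is merged: Jul 28, 2021.
The CI build completes: Jul 28, 2021 + 66 days = Oct 2, 2021.
The artifact is published: Oct 2, 2021 + 11 days = Oct 13, 2021.
Staging deployment finishes: Oct 13, 2021 + 16 days = Oct 29, 2021.
The canary is promoted: Oct 29, 2021 + 22 days = Nov 20, 2021.
Production rollout completes: Nov 20, 2021 + 27 days = Dec 17, 2021.
The release is announced: Dec 17, 2021 + 9 days = Dec 26, 2021.
Dec 18, 2021 falls between when production rollout completes (Dec 17, 2021) and when the release is announced (Dec 26, 2021).

Production rollout completes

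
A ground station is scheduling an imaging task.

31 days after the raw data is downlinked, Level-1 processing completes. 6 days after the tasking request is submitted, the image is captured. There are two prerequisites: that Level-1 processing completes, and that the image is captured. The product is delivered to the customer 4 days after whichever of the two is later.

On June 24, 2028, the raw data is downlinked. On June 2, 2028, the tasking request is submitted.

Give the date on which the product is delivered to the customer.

The raw data is downlinked: Jun 24, 2028.
Level-1 processing completes: Jun 24, 2028 + 31 days = Jul 25, 2028.
The tasking request is submitted: Jun 2, 2028.
The image is captured: Jun 2, 2028 + 6 days = Jun 8, 2028.
Both prerequisites met — Level-1 processing completes (Jul 25, 2028), the image is captured (Jun 8, 2028); the later is Jul 25, 2028.
The product is delivered to the customer: Jul 25, 2028 + 4 days = Jul 29, 2028.

July 29, 2028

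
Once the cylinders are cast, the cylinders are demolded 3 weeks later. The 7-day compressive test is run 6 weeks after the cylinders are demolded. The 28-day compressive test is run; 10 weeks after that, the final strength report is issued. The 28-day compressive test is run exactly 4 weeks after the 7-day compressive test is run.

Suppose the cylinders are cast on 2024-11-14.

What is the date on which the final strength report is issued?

2025-04-24

The cylinders are cast: Nov 14, 2024.
The cylinders are demolded: Nov 14, 2024 + 3 weeks = Dec 5, 2024.
The 7-day compressive test is run: Dec 5, 2024 + 6 weeks = Jan 16, 2025.
The 28-day compressive test is run: Jan 16, 2025 + 4 weeks = Feb 13, 2025.
The final strength report is issued: Feb 13, 2025 + 10 weeks = Apr 24, 2025.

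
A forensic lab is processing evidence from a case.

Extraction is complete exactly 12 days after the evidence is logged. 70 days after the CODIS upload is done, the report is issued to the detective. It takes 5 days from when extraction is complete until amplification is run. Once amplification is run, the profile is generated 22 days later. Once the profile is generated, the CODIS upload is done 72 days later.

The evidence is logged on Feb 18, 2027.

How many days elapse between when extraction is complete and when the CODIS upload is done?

99 days

Causal path: extraction is complete → amplification is run → the profile is generated → the CODIS upload is done.
Total delay along the path: 5 + 22 + 72 = 99 days.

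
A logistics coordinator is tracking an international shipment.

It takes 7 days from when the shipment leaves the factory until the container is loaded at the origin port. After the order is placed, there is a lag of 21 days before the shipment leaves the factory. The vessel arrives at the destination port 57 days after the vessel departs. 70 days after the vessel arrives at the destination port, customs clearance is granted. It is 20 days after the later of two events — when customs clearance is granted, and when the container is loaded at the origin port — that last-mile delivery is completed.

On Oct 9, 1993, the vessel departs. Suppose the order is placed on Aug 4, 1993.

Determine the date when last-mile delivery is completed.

Mar 5, 1994

The vessel departs: Oct 9, 1993.
The vessel arrives at the destination port: Oct 9, 1993 + 57 days = Dec 5, 1993.
Customs clearance is granted: Dec 5, 1993 + 70 days = Feb 13, 1994.
The order is placed: Aug 4, 1993.
The shipment leaves the factory: Aug 4, 1993 + 21 days = Aug 25, 1993.
The container is loaded at the origin port: Aug 25, 1993 + 7 days = Sep 1, 1993.
Both prerequisites met — customs clearance is granted (Feb 13, 1994), the container is loaded at the origin port (Sep 1, 1993); the later is Feb 13, 1994.
Last-mile delivery is completed: Feb 13, 1994 + 20 days = Mar 5, 1994.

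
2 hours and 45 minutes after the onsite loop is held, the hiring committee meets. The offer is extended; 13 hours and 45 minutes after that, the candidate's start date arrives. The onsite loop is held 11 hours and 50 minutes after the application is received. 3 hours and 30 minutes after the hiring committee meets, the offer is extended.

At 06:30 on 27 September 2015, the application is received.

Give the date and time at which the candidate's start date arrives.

14:20 on 28 September 2015

The application is received: 06:30 Sep 27, 2015.
The onsite loop is held: 06:30 Sep 27, 2015 + 11h50m = 18:20 Sep 27, 2015.
The hiring committee meets: 18:20 Sep 27, 2015 + 2h45m = 21:05 Sep 27, 2015.
The offer is extended: 21:05 Sep 27, 2015 + 3h30m = 00:35 Sep 28, 2015.
The candidate's start date arrives: 00:35 Sep 28, 2015 + 13h45m = 14:20 Sep 28, 2015.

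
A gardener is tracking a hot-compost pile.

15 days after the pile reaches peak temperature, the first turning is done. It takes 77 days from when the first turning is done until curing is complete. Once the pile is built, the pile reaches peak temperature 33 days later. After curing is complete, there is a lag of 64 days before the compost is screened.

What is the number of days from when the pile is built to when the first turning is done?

48 days

Causal path: the pile is built → the pile reaches peak temperature → the first turning is done.
Total delay along the path: 33 + 15 = 48 days.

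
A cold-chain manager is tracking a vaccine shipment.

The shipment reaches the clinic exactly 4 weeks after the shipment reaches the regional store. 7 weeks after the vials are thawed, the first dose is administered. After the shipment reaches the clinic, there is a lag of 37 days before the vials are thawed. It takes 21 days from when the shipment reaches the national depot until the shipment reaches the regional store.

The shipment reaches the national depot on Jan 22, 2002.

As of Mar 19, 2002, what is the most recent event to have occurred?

The shipment reaches the clinic

The shipment reaches the national depot: Jan 22, 2002.
The shipment reaches the regional store: Jan 22, 2002 + 21 days = Feb 12, 2002.
The shipment reaches the clinic: Feb 12, 2002 + 4 weeks = Mar 12, 2002.
The vials are thawed: Mar 12, 2002 + 37 days = Apr 18, 2002.
The first dose is administered: Apr 18, 2002 + 7 weeks = Jun 6, 2002.
Mar 19, 2002 falls between when the shipment reaches the clinic (Mar 12, 2002) and when the vials are thawed (Apr 18, 2002).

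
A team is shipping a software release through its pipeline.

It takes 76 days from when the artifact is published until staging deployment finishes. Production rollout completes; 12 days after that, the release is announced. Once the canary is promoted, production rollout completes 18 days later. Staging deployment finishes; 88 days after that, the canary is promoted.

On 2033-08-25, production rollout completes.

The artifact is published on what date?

2033-02-24

Production rollout completes: Aug 25, 2033.
The canary is promoted: Aug 25, 2033 − 18 days = Aug 7, 2033.
Staging deployment finishes: Aug 7, 2033 − 88 days = May 11, 2033.
The artifact is published: May 11, 2033 − 76 days = Feb 24, 2033.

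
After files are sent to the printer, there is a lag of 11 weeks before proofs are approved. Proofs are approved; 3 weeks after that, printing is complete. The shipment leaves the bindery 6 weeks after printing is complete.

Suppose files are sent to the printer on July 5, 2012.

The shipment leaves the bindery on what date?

November 22, 2012

Files are sent to the printer: Jul 5, 2012.
Proofs are approved: Jul 5, 2012 + 11 weeks = Sep 20, 2012.
Printing is complete: Sep 20, 2012 + 3 weeks = Oct 11, 2012.
The shipment leaves the bindery: Oct 11, 2012 + 6 weeks = Nov 22, 2012.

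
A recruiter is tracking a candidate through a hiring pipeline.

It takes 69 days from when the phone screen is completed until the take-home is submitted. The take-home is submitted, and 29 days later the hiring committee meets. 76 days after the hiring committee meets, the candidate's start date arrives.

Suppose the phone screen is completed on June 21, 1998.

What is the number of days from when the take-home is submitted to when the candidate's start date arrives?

Causal path: the take-home is submitted → the hiring committee meets → the candidate's start date arrives.
Total delay along the path: 29 + 76 = 105 days.

105 days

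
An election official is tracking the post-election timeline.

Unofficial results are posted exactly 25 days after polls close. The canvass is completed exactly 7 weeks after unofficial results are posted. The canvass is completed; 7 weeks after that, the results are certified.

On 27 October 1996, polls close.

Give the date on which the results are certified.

27 February 1997

Polls close: Oct 27, 1996.
Unofficial results are posted: Oct 27, 1996 + 25 days = Nov 21, 1996.
The canvass is completed: Nov 21, 1996 + 7 weeks = Jan 9, 1997.
The results are certified: Jan 9, 1997 + 7 weeks = Feb 27, 1997.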